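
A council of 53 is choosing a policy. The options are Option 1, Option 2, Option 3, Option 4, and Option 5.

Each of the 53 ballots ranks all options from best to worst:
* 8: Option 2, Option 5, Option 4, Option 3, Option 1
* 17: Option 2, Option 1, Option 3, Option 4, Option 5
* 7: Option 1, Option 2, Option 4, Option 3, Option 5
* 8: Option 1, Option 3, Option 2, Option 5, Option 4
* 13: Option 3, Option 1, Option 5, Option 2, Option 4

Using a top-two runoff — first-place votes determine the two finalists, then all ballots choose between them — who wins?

Option 1

Round 1 first-place votes: Option 1 15, Option 2 25, Option 3 13, Option 4 0, Option 5 0. Option 2 and Option 1 advance.
Runoff: Option 2 is ranked above Option 1 on 25 ballots, Option 1 above Option 2 on 28.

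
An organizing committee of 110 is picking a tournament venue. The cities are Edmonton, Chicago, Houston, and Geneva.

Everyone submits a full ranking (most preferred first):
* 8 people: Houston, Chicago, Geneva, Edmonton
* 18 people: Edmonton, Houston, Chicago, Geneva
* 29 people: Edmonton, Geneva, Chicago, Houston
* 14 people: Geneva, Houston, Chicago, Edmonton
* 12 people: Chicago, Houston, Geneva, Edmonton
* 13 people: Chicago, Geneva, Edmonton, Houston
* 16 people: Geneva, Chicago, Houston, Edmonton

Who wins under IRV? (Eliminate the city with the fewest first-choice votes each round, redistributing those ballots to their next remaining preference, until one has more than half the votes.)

Round 1: Edmonton 47, Chicago 25, Houston 8, Geneva 30. Houston eliminated.
Round 2: Edmonton 47, Chicago 33, Geneva 30. Geneva eliminated.
Round 3: Edmonton 47, Chicago 63. Chicago has a majority (≥56).

Chicago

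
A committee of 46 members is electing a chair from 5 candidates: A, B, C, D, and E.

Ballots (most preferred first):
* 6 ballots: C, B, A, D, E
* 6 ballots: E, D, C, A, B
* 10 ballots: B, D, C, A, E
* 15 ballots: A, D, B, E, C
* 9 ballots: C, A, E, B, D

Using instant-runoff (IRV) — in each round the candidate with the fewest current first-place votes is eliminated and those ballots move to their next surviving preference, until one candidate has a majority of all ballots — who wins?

Round 1: A 15, B 10, C 15, D 0, E 6. D eliminated.
Round 2: A 15, B 10, C 15, E 6. E eliminated.
Round 3: A 15, B 10, C 21. B eliminated.
Round 4: A 15, C 31. C has a majority (≥24).

C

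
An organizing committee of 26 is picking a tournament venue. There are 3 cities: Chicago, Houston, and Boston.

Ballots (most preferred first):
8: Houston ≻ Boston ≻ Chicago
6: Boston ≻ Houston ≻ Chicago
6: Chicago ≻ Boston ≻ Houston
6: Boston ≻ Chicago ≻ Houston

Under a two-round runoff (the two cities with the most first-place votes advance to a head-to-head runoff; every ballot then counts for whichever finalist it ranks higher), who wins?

Boston

Round 1 first-place votes: Chicago 6, Houston 8, Boston 12. Boston and Houston advance.
Runoff: Boston is ranked above Houston on 18 ballots, Houston above Boston on 8.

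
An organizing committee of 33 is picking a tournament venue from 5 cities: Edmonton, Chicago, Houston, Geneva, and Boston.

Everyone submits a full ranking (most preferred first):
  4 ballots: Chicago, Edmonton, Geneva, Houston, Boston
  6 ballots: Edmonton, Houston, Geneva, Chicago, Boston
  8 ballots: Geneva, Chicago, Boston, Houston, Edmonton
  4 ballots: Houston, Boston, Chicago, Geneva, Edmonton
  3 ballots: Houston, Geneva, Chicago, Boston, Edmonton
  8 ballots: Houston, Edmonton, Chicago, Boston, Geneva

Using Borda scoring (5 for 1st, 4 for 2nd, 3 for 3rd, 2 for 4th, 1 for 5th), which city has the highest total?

Edmonton: 4×4 + 6×5 + 8×1 + 4×1 + 3×1 + 8×4 = 93
Chicago: 4×5 + 6×2 + 8×4 + 4×3 + 3×3 + 8×3 = 109
Houston: 4×2 + 6×4 + 8×2 + 4×5 + 3×5 + 8×5 = 123
Geneva: 4×3 + 6×3 + 8×5 + 4×2 + 3×4 + 8×1 = 98
Boston: 4×1 + 6×1 + 8×3 + 4×4 + 3×2 + 8×2 = 72

Houston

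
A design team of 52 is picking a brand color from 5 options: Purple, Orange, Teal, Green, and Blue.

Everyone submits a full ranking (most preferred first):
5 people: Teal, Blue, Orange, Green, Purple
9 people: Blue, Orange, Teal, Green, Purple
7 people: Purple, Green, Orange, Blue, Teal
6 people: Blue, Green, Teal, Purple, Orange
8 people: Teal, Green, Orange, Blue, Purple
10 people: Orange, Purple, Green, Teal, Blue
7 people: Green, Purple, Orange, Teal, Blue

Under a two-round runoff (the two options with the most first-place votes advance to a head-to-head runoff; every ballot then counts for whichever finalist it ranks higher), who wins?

Teal

Round 1 first-place votes: Purple 7, Orange 10, Teal 13, Green 7, Blue 15. Blue and Teal advance.
Runoff: Blue is ranked above Teal on 22 ballots, Teal above Blue on 30.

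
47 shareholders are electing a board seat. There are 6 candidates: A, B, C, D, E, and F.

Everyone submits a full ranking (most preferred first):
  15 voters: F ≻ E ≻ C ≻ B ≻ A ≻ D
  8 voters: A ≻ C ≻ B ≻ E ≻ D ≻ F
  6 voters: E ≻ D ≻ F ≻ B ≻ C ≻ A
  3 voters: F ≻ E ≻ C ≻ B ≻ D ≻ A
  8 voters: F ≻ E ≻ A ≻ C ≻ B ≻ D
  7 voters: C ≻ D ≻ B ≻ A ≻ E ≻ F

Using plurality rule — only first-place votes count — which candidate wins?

F

First-place votes: A 8, B 0, C 7, D 0, E 6, F 26.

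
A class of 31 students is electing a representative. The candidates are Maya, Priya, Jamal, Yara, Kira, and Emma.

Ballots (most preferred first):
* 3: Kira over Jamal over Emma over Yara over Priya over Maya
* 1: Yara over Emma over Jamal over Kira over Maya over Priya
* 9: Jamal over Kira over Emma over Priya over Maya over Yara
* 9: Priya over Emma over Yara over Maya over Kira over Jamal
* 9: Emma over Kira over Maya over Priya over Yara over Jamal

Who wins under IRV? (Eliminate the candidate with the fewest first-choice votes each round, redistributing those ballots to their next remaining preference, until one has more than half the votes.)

Round 1: Maya 0, Priya 9, Jamal 9, Yara 1, Kira 3, Emma 9. Maya eliminated.
Round 2: Priya 9, Jamal 9, Yara 1, Kira 3, Emma 9. Yara eliminated.
Round 3: Priya 9, Jamal 9, Kira 3, Emma 10. Kira eliminated.
Round 4: Priya 9, Jamal 12, Emma 10. Priya eliminated.
Round 5: Jamal 12, Emma 19. Emma has a majority (≥16).

Emma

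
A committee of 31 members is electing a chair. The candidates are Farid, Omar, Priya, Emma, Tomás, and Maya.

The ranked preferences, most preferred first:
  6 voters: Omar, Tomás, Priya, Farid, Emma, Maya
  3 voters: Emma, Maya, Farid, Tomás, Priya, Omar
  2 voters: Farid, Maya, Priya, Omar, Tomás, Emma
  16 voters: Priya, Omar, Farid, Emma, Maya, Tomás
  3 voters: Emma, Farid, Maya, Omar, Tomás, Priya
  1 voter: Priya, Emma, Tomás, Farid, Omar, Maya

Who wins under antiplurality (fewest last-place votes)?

Farid

Last-place votes: Farid 0, Omar 3, Priya 3, Emma 2, Tomás 16, Maya 7.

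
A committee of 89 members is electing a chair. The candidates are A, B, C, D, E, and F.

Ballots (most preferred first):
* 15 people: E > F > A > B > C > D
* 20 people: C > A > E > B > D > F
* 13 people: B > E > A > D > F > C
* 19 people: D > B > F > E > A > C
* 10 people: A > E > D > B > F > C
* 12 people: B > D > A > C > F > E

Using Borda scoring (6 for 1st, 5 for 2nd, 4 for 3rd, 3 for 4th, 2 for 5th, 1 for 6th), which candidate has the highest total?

B

A: 15×4 + 20×5 + 13×4 + 19×2 + 10×6 + 12×4 = 358
B: 15×3 + 20×3 + 13×6 + 19×5 + 10×3 + 12×6 = 380
C: 15×2 + 20×6 + 13×1 + 19×1 + 10×1 + 12×3 = 228
D: 15×1 + 20×2 + 13×3 + 19×6 + 10×4 + 12×5 = 308
E: 15×6 + 20×4 + 13×5 + 19×3 + 10×5 + 12×1 = 354
F: 15×5 + 20×1 + 13×2 + 19×4 + 10×2 + 12×2 = 241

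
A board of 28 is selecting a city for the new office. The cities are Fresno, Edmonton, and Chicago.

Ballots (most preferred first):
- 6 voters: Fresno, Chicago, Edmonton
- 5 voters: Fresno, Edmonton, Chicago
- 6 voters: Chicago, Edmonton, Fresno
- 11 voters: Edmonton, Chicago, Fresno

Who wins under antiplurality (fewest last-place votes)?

Last-place votes: Fresno 17, Edmonton 6, Chicago 5.

Chicago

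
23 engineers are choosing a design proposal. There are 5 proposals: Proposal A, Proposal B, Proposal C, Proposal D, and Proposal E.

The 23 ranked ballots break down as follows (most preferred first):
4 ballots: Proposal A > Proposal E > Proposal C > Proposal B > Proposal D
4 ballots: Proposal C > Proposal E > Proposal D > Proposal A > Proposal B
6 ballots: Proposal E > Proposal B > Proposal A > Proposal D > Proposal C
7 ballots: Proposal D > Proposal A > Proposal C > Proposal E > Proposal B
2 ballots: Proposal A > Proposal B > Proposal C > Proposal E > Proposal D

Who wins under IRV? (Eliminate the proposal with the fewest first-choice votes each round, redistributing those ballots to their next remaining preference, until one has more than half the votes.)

Round 1: Proposal A 6, Proposal B 0, Proposal C 4, Proposal D 7, Proposal E 6. Proposal B eliminated.
Round 2: Proposal A 6, Proposal C 4, Proposal D 7, Proposal E 6. Proposal C eliminated.
Round 3: Proposal A 6, Proposal D 7, Proposal E 10. Proposal A eliminated.
Round 4: Proposal D 7, Proposal E 16. Proposal E has a majority (≥12).

Proposal E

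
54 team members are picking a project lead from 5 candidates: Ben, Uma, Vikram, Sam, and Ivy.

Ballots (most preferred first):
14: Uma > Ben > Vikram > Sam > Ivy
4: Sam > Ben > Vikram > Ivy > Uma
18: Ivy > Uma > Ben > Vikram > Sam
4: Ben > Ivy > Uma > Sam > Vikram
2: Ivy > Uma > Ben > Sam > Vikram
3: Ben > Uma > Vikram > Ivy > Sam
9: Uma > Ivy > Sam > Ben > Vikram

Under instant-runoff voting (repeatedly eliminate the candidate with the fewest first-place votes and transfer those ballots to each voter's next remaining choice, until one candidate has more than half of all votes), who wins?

Ivy

Round 1: Ben 7, Uma 23, Vikram 0, Sam 4, Ivy 20. Vikram eliminated.
Round 2: Ben 7, Uma 23, Sam 4, Ivy 20. Sam eliminated.
Round 3: Ben 11, Uma 23, Ivy 20. Ben eliminated.
Round 4: Uma 26, Ivy 28. Ivy has a majority (≥28).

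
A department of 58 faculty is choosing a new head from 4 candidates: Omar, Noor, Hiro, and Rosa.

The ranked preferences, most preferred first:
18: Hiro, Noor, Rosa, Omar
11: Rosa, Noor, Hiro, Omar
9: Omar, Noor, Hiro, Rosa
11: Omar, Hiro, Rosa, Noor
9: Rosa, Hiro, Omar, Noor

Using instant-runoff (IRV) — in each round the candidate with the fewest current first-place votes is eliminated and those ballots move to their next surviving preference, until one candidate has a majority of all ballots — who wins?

Round 1: Omar 20, Noor 0, Hiro 18, Rosa 20. Noor eliminated.
Round 2: Omar 20, Hiro 18, Rosa 20. Hiro eliminated.
Round 3: Omar 20, Rosa 38. Rosa has a majority (≥30).

Rosa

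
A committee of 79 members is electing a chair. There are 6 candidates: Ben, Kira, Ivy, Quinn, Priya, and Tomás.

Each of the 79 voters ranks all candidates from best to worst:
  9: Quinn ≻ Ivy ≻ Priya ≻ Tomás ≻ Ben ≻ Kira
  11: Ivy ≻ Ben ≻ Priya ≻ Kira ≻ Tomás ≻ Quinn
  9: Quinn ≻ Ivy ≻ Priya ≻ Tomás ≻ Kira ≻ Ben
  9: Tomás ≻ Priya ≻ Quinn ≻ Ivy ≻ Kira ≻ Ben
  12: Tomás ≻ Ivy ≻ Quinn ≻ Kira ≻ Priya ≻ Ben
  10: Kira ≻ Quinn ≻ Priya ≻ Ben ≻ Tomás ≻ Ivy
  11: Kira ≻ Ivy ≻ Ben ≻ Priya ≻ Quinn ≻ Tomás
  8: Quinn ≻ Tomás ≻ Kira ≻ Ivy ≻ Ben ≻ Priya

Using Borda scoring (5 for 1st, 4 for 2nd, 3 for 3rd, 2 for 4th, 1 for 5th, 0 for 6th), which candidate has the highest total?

Ben: 9×1 + 11×4 + 9×0 + 9×0 + 12×0 + 10×2 + 11×3 + 8×1 = 114
Kira: 9×0 + 11×2 + 9×1 + 9×1 + 12×2 + 10×5 + 11×5 + 8×3 = 193
Ivy: 9×4 + 11×5 + 9×4 + 9×2 + 12×4 + 10×0 + 11×4 + 8×2 = 253
Quinn: 9×5 + 11×0 + 9×5 + 9×3 + 12×3 + 10×4 + 11×1 + 8×5 = 244
Priya: 9×3 + 11×3 + 9×3 + 9×4 + 12×1 + 10×3 + 11×2 + 8×0 = 187
Tomás: 9×2 + 11×1 + 9×2 + 9×5 + 12×5 + 10×1 + 11×0 + 8×4 = 194

Ivy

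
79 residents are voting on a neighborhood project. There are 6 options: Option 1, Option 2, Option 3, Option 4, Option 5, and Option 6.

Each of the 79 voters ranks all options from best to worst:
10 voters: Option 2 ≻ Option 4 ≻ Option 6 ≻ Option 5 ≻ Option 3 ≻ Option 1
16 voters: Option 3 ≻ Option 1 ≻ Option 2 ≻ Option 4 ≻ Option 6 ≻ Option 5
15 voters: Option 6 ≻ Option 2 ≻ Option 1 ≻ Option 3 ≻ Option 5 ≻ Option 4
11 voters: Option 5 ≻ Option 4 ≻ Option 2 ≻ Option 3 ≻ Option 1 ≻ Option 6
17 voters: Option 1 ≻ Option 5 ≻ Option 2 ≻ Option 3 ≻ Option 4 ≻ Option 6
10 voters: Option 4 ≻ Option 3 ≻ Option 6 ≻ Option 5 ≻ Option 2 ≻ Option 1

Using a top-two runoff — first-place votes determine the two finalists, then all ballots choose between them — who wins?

Round 1 first-place votes: Option 1 17, Option 2 10, Option 3 16, Option 4 10, Option 5 11, Option 6 15. Option 1 and Option 3 advance.
Runoff: Option 1 is ranked above Option 3 on 32 ballots, Option 3 above Option 1 on 47.

Option 3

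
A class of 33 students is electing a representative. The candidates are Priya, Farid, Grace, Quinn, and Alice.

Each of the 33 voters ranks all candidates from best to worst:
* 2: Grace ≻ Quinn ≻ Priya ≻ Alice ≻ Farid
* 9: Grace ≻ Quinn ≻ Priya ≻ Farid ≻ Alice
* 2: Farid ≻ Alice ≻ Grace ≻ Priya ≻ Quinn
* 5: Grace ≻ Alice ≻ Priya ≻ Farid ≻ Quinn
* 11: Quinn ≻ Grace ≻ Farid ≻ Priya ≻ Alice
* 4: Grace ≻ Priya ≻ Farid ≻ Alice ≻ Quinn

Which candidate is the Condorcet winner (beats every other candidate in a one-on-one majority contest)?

Grace

Grace vs Priya: 33–0
Grace vs Farid: 31–2
Grace vs Quinn: 22–11
Grace vs Alice: 31–2
Grace beats every other candidate.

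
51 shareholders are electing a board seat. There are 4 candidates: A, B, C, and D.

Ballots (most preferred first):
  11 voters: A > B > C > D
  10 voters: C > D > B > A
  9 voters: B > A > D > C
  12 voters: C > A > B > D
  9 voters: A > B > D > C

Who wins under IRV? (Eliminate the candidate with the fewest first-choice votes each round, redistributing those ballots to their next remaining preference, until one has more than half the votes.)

A

Round 1: A 20, B 9, C 22, D 0. D eliminated.
Round 2: A 20, B 9, C 22. B eliminated.
Round 3: A 29, C 22. A has a majority (≥26).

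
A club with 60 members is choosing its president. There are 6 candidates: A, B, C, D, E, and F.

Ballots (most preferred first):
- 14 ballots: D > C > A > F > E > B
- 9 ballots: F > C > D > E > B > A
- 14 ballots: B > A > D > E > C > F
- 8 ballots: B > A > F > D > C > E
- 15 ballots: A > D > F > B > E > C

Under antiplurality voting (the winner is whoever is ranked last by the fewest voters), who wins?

D

Last-place votes: A 9, B 14, C 15, D 0, E 8, F 14.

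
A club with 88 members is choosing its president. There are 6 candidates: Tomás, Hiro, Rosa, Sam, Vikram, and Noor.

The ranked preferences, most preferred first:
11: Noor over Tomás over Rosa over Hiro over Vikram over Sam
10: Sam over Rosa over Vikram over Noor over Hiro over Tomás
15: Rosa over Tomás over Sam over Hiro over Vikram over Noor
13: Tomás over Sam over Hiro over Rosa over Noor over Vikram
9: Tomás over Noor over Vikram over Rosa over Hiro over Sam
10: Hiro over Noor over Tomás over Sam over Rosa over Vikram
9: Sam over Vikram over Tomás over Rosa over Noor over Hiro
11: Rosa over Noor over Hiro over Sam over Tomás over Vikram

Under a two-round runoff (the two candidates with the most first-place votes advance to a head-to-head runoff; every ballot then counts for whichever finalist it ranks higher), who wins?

Tomás

Round 1 first-place votes: Tomás 22, Hiro 10, Rosa 26, Sam 19, Vikram 0, Noor 11. Rosa and Tomás advance.
Runoff: Rosa is ranked above Tomás on 36 ballots, Tomás above Rosa on 52.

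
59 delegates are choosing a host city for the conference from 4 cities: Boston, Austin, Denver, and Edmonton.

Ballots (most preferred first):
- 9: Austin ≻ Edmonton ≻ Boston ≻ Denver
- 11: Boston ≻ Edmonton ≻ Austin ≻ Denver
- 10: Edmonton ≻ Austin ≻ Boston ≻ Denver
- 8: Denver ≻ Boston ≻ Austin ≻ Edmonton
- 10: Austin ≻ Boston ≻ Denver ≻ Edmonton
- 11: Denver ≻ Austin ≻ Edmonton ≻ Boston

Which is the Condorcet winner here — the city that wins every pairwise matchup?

Austin vs Boston: 40–19
Austin vs Denver: 40–19
Austin vs Edmonton: 38–21
Austin beats every other city.

Austin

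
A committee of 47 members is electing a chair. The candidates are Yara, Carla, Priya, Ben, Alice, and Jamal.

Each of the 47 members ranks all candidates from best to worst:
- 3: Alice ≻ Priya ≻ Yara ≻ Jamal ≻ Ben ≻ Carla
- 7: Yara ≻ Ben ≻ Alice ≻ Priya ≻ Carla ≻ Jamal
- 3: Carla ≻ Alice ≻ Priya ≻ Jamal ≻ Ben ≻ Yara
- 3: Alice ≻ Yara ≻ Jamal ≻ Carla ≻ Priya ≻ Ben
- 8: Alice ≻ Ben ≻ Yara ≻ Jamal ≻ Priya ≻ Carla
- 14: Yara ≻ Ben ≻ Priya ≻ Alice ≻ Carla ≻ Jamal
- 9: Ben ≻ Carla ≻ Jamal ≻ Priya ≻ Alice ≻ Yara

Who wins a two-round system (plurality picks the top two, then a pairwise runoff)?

Alice

Round 1 first-place votes: Yara 21, Carla 3, Priya 0, Ben 9, Alice 14, Jamal 0. Yara and Alice advance.
Runoff: Yara is ranked above Alice on 21 ballots, Alice above Yara on 26.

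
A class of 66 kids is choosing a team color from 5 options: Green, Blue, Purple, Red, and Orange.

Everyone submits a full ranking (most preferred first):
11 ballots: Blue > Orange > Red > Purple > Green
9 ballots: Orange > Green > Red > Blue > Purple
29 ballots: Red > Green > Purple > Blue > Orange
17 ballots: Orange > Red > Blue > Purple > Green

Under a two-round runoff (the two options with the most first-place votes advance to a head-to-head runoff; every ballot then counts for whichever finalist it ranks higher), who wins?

Round 1 first-place votes: Green 0, Blue 11, Purple 0, Red 29, Orange 26. Red and Orange advance.
Runoff: Red is ranked above Orange on 29 ballots, Orange above Red on 37.

Orange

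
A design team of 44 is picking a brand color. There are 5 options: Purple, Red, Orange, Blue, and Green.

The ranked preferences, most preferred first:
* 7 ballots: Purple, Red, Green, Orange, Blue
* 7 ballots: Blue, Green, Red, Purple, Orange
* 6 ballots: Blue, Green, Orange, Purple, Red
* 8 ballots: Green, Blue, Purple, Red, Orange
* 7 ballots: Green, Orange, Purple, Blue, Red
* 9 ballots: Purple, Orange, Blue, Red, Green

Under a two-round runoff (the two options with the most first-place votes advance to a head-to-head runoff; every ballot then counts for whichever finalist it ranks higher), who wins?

Green

Round 1 first-place votes: Purple 16, Red 0, Orange 0, Blue 13, Green 15. Purple and Green advance.
Runoff: Purple is ranked above Green on 16 ballots, Green above Purple on 28.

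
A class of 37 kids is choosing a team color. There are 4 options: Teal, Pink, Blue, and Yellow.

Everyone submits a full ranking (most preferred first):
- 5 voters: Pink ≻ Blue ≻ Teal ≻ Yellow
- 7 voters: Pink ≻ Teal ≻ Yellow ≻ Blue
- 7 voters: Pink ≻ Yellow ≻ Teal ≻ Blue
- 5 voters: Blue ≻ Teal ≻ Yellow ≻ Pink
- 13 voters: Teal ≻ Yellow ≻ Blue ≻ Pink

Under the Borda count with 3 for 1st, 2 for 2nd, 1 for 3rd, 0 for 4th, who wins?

Teal: 5×1 + 7×2 + 7×1 + 5×2 + 13×3 = 75
Pink: 5×3 + 7×3 + 7×3 + 5×0 + 13×0 = 57
Blue: 5×2 + 7×0 + 7×0 + 5×3 + 13×1 = 38
Yellow: 5×0 + 7×1 + 7×2 + 5×1 + 13×2 = 52

Teal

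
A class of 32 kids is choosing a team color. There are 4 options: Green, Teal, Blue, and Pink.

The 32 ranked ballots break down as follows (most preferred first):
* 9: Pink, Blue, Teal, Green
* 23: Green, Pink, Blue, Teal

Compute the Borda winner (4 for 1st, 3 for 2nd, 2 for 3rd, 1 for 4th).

Green: 9×1 + 23×4 = 101
Teal: 9×2 + 23×1 = 41
Blue: 9×3 + 23×2 = 73
Pink: 9×4 + 23×3 = 105

Pink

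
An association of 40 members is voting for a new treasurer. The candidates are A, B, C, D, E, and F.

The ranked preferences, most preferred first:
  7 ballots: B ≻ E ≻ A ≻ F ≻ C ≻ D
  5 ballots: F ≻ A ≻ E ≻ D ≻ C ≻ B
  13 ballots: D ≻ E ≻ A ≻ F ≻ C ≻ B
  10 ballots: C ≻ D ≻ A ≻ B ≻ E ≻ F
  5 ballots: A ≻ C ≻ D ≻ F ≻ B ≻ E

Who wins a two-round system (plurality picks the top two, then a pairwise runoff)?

C

Round 1 first-place votes: A 5, B 7, C 10, D 13, E 0, F 5. D and C advance.
Runoff: D is ranked above C on 18 ballots, C above D on 22.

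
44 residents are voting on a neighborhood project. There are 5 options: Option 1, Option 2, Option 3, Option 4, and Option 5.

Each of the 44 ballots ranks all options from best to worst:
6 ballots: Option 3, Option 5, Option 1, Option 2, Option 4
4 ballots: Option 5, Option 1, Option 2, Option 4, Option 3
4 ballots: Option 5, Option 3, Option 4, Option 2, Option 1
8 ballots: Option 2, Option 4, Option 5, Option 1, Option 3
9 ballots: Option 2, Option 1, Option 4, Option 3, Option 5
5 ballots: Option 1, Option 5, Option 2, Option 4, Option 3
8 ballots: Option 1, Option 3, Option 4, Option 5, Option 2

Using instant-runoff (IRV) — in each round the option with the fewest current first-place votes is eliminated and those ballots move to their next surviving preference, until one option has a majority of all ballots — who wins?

Round 1: Option 1 13, Option 2 17, Option 3 6, Option 4 0, Option 5 8. Option 4 eliminated.
Round 2: Option 1 13, Option 2 17, Option 3 6, Option 5 8. Option 3 eliminated.
Round 3: Option 1 13, Option 2 17, Option 5 14. Option 1 eliminated.
Round 4: Option 2 17, Option 5 27. Option 5 has a majority (≥23).

Option 5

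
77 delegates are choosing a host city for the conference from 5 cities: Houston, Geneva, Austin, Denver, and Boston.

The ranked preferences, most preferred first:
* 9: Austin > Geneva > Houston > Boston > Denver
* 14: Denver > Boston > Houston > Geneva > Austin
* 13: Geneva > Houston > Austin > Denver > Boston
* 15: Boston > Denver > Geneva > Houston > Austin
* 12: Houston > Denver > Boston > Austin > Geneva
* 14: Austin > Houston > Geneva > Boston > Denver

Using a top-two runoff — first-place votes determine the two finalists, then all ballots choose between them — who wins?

Boston

Round 1 first-place votes: Houston 12, Geneva 13, Austin 23, Denver 14, Boston 15. Austin and Boston advance.
Runoff: Austin is ranked above Boston on 36 ballots, Boston above Austin on 41.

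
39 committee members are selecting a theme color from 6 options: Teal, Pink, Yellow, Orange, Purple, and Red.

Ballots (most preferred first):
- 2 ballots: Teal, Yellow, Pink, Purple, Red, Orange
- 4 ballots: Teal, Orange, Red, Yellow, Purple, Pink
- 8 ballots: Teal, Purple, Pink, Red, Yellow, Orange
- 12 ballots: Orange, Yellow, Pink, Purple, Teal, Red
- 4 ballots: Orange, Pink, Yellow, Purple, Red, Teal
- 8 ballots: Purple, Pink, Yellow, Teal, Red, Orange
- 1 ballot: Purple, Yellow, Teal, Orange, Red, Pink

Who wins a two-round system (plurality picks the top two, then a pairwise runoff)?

Round 1 first-place votes: Teal 14, Pink 0, Yellow 0, Orange 16, Purple 9, Red 0. Orange and Teal advance.
Runoff: Orange is ranked above Teal on 16 ballots, Teal above Orange on 23.

Teal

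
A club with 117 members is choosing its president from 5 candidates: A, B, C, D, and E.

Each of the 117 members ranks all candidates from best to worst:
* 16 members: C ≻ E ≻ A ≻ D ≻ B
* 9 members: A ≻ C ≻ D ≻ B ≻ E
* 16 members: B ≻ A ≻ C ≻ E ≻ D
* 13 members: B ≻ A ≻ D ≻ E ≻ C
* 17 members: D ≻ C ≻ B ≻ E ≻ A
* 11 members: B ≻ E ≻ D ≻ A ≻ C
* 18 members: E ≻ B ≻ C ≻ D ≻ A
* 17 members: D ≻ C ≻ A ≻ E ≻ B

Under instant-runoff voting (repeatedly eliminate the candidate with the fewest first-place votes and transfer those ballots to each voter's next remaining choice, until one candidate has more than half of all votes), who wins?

D

Round 1: A 9, B 40, C 16, D 34, E 18. A eliminated.
Round 2: B 40, C 25, D 34, E 18. E eliminated.
Round 3: B 58, C 25, D 34. C eliminated.
Round 4: B 58, D 59. D has a majority (≥59).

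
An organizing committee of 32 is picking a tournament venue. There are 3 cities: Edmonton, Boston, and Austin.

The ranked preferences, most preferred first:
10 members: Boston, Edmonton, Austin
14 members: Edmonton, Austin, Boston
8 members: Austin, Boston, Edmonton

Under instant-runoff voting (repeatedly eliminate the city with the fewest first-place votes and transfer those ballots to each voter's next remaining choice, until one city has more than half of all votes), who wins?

Round 1: Edmonton 14, Boston 10, Austin 8. Austin eliminated.
Round 2: Edmonton 14, Boston 18. Boston has a majority (≥17).

Boston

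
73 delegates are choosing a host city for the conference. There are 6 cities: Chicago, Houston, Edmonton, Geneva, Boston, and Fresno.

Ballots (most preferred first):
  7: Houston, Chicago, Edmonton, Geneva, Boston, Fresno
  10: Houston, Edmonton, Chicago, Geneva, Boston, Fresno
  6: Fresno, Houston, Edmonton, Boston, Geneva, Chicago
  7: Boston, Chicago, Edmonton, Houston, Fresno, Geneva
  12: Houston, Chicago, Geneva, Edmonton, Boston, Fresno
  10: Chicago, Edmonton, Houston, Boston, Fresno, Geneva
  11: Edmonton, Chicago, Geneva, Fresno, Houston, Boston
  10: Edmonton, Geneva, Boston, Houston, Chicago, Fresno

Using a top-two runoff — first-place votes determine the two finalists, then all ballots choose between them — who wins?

Edmonton

Round 1 first-place votes: Chicago 10, Houston 29, Edmonton 21, Geneva 0, Boston 7, Fresno 6. Houston and Edmonton advance.
Runoff: Houston is ranked above Edmonton on 35 ballots, Edmonton above Houston on 38.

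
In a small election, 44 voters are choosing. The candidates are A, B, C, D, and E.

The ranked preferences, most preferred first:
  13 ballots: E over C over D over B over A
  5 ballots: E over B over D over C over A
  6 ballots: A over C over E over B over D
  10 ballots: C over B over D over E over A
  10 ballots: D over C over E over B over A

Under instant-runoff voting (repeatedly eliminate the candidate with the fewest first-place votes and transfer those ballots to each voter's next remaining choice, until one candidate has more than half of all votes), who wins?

C

Round 1: A 6, B 0, C 10, D 10, E 18. B eliminated.
Round 2: A 6, C 10, D 10, E 18. A eliminated.
Round 3: C 16, D 10, E 18. D eliminated.
Round 4: C 26, E 18. C has a majority (≥23).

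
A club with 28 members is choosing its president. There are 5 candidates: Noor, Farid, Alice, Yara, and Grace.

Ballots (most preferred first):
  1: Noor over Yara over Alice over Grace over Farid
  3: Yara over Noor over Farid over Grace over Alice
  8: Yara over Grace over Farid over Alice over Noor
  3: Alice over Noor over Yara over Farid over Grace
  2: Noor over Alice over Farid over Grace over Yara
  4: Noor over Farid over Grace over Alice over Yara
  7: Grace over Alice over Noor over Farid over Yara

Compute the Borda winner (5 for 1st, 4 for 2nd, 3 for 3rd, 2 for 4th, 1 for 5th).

Noor: 1×5 + 3×4 + 8×1 + 3×4 + 2×5 + 4×5 + 7×3 = 88
Farid: 1×1 + 3×3 + 8×3 + 3×2 + 2×3 + 4×4 + 7×2 = 76
Alice: 1×3 + 3×1 + 8×2 + 3×5 + 2×4 + 4×2 + 7×4 = 81
Yara: 1×4 + 3×5 + 8×5 + 3×3 + 2×1 + 4×1 + 7×1 = 81
Grace: 1×2 + 3×2 + 8×4 + 3×1 + 2×2 + 4×3 + 7×5 = 94

Grace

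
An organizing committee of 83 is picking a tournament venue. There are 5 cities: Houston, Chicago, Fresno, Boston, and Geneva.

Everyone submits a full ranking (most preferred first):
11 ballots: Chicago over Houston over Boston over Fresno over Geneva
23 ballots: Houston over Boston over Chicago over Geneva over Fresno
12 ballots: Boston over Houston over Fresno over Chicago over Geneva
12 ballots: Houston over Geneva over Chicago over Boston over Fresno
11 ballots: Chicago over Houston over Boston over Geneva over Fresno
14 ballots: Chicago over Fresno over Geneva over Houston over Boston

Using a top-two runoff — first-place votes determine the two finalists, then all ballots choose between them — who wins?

Houston

Round 1 first-place votes: Houston 35, Chicago 36, Fresno 0, Boston 12, Geneva 0. Chicago and Houston advance.
Runoff: Chicago is ranked above Houston on 36 ballots, Houston above Chicago on 47.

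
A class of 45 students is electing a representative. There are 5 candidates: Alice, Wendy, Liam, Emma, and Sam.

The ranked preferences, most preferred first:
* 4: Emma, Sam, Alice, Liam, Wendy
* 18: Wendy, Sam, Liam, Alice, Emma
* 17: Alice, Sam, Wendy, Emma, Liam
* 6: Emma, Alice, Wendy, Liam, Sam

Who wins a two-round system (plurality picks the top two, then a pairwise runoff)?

Alice

Round 1 first-place votes: Alice 17, Wendy 18, Liam 0, Emma 10, Sam 0. Wendy and Alice advance.
Runoff: Wendy is ranked above Alice on 18 ballots, Alice above Wendy on 27.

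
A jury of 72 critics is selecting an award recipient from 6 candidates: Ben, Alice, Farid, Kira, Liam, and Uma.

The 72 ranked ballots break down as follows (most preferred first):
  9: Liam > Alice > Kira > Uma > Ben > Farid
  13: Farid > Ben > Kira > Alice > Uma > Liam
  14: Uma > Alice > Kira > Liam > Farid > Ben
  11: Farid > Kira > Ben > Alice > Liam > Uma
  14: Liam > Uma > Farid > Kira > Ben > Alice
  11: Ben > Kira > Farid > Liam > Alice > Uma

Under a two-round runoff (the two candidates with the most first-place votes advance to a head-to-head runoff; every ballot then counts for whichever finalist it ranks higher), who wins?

Liam

Round 1 first-place votes: Ben 11, Alice 0, Farid 24, Kira 0, Liam 23, Uma 14. Farid and Liam advance.
Runoff: Farid is ranked above Liam on 35 ballots, Liam above Farid on 37.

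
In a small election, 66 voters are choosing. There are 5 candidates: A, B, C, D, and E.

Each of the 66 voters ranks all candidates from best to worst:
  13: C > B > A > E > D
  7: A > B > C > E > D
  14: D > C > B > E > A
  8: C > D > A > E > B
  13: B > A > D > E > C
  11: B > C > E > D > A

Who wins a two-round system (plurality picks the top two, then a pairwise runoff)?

C

Round 1 first-place votes: A 7, B 24, C 21, D 14, E 0. B and C advance.
Runoff: B is ranked above C on 31 ballots, C above B on 35.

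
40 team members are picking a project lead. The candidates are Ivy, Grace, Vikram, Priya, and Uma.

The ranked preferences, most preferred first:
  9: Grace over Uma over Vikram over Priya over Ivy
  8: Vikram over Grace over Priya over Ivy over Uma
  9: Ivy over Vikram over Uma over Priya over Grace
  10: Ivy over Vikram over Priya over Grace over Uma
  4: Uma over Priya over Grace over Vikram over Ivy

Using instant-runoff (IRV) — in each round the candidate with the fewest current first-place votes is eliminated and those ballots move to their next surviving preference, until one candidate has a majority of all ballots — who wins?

Round 1: Ivy 19, Grace 9, Vikram 8, Priya 0, Uma 4. Priya eliminated.
Round 2: Ivy 19, Grace 9, Vikram 8, Uma 4. Uma eliminated.
Round 3: Ivy 19, Grace 13, Vikram 8. Vikram eliminated.
Round 4: Ivy 19, Grace 21. Grace has a majority (≥21).

Grace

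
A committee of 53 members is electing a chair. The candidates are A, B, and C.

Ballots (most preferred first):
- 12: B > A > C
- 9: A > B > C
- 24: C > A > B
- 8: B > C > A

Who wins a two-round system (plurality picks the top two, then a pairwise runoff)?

Round 1 first-place votes: A 9, B 20, C 24. C and B advance.
Runoff: C is ranked above B on 24 ballots, B above C on 29.

B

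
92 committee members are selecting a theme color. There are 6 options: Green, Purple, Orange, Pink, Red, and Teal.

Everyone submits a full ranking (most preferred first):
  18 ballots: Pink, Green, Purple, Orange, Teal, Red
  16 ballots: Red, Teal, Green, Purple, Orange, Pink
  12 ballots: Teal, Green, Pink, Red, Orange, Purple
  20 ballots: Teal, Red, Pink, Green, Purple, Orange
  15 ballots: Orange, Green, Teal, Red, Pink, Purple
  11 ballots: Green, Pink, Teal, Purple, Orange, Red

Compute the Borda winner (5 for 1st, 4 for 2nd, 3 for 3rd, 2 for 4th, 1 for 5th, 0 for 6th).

Green: 18×4 + 16×3 + 12×4 + 20×2 + 15×4 + 11×5 = 323
Purple: 18×3 + 16×2 + 12×0 + 20×1 + 15×0 + 11×2 = 128
Orange: 18×2 + 16×1 + 12×1 + 20×0 + 15×5 + 11×1 = 150
Pink: 18×5 + 16×0 + 12×3 + 20×3 + 15×1 + 11×4 = 245
Red: 18×0 + 16×5 + 12×2 + 20×4 + 15×2 + 11×0 = 214
Teal: 18×1 + 16×4 + 12×5 + 20×5 + 15×3 + 11×3 = 320

Green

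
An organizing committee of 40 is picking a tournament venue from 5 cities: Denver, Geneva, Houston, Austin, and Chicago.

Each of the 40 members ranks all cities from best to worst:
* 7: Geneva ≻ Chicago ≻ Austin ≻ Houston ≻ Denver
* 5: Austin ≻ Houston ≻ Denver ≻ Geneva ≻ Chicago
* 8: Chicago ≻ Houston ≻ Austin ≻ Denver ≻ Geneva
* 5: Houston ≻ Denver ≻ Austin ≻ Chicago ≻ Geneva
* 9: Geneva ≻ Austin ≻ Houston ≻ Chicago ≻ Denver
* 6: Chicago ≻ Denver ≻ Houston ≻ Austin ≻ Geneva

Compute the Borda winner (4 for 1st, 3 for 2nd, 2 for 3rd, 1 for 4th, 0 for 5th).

Denver: 7×0 + 5×2 + 8×1 + 5×3 + 9×0 + 6×3 = 51
Geneva: 7×4 + 5×1 + 8×0 + 5×0 + 9×4 + 6×0 = 69
Houston: 7×1 + 5×3 + 8×3 + 5×4 + 9×2 + 6×2 = 96
Austin: 7×2 + 5×4 + 8×2 + 5×2 + 9×3 + 6×1 = 93
Chicago: 7×3 + 5×0 + 8×4 + 5×1 + 9×1 + 6×4 = 91

Houston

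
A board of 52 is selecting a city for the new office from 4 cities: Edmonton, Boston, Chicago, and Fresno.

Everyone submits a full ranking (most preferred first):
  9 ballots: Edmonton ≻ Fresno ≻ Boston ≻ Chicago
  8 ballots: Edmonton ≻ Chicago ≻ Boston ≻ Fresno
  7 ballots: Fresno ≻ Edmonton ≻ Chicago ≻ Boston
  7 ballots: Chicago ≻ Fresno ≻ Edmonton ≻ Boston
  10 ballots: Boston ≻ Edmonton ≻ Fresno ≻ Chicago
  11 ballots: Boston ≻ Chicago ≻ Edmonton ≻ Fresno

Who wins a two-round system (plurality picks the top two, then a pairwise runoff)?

Edmonton

Round 1 first-place votes: Edmonton 17, Boston 21, Chicago 7, Fresno 7. Boston and Edmonton advance.
Runoff: Boston is ranked above Edmonton on 21 ballots, Edmonton above Boston on 31.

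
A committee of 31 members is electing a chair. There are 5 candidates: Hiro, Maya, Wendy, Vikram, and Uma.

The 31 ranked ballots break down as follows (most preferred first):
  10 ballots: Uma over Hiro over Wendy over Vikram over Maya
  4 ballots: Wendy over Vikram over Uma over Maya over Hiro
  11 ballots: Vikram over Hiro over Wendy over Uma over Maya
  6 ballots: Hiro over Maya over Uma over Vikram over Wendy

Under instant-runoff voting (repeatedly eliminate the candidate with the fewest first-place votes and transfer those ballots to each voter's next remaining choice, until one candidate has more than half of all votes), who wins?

Round 1: Hiro 6, Maya 0, Wendy 4, Vikram 11, Uma 10. Maya eliminated.
Round 2: Hiro 6, Wendy 4, Vikram 11, Uma 10. Wendy eliminated.
Round 3: Hiro 6, Vikram 15, Uma 10. Hiro eliminated.
Round 4: Vikram 15, Uma 16. Uma has a majority (≥16).

Uma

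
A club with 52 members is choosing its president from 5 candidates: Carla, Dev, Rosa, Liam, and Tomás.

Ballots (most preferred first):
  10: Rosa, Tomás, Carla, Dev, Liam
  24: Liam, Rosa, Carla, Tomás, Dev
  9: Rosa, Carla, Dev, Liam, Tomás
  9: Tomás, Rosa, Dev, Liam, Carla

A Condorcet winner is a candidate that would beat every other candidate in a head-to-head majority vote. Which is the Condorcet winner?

Rosa vs Carla: 52–0
Rosa vs Dev: 52–0
Rosa vs Liam: 28–24
Rosa vs Tomás: 43–9
Rosa beats every other candidate.

Rosa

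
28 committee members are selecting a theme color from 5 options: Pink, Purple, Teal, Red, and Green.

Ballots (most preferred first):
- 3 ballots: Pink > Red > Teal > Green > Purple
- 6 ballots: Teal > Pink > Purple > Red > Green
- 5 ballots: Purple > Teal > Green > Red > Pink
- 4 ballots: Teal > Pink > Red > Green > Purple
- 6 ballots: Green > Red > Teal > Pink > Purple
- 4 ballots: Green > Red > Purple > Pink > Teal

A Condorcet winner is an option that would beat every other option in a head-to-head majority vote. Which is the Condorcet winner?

Teal vs Pink: 21–7
Teal vs Purple: 19–9
Teal vs Red: 15–13
Teal vs Green: 18–10
Teal beats every other option.

Teal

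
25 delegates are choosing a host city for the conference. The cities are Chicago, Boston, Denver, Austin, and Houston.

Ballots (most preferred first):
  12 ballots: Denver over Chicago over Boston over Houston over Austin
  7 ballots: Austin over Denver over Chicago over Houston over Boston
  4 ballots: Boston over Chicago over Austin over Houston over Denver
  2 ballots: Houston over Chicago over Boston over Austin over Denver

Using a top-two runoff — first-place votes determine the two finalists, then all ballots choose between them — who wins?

Austin

Round 1 first-place votes: Chicago 0, Boston 4, Denver 12, Austin 7, Houston 2. Denver and Austin advance.
Runoff: Denver is ranked above Austin on 12 ballots, Austin above Denver on 13.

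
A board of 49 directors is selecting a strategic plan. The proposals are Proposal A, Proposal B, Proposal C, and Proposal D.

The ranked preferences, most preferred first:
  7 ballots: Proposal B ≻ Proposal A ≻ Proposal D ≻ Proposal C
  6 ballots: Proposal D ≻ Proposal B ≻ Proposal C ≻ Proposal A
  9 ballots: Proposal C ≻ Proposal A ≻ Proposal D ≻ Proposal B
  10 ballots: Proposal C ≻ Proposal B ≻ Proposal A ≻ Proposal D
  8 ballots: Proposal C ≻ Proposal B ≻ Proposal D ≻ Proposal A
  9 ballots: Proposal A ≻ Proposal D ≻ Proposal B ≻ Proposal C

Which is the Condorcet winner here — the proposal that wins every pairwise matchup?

Proposal C

Proposal C vs Proposal A: 33–16
Proposal C vs Proposal B: 27–22
Proposal C vs Proposal D: 27–22
Proposal C beats every other proposal.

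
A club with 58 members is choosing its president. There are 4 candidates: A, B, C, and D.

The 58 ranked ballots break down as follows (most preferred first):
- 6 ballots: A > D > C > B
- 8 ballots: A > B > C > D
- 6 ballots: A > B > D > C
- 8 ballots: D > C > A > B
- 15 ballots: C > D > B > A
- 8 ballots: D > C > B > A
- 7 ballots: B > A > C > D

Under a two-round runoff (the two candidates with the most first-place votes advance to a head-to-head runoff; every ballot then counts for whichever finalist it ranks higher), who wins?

D

Round 1 first-place votes: A 20, B 7, C 15, D 16. A and D advance.
Runoff: A is ranked above D on 27 ballots, D above A on 31.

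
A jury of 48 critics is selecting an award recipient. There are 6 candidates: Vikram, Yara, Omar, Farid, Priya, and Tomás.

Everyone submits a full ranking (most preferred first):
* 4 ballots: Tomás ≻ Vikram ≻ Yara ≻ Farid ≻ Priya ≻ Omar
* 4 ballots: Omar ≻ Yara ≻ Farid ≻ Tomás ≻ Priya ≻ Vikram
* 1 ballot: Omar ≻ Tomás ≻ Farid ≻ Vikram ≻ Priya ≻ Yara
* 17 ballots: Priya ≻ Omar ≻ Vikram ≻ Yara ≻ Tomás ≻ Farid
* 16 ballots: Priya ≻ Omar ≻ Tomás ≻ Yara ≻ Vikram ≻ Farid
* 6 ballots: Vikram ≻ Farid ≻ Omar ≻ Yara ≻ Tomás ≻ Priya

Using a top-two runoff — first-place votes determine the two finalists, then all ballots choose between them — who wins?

Priya

Round 1 first-place votes: Vikram 6, Yara 0, Omar 5, Farid 0, Priya 33, Tomás 4. Priya and Vikram advance.
Runoff: Priya is ranked above Vikram on 37 ballots, Vikram above Priya on 11.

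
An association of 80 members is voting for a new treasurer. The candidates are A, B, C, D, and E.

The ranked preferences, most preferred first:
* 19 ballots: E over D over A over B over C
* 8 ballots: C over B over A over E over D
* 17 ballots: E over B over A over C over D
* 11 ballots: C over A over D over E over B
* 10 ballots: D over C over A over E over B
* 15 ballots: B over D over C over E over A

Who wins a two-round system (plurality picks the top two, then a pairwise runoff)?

Round 1 first-place votes: A 0, B 15, C 19, D 10, E 36. E and C advance.
Runoff: E is ranked above C on 36 ballots, C above E on 44.

C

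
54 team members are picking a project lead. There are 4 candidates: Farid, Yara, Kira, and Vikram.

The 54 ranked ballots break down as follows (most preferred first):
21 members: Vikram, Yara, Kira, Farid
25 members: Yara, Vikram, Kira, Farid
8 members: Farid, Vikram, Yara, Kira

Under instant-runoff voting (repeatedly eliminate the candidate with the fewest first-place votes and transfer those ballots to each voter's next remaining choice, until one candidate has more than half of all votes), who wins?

Round 1: Farid 8, Yara 25, Kira 0, Vikram 21. Kira eliminated.
Round 2: Farid 8, Yara 25, Vikram 21. Farid eliminated.
Round 3: Yara 25, Vikram 29. Vikram has a majority (≥28).

Vikram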